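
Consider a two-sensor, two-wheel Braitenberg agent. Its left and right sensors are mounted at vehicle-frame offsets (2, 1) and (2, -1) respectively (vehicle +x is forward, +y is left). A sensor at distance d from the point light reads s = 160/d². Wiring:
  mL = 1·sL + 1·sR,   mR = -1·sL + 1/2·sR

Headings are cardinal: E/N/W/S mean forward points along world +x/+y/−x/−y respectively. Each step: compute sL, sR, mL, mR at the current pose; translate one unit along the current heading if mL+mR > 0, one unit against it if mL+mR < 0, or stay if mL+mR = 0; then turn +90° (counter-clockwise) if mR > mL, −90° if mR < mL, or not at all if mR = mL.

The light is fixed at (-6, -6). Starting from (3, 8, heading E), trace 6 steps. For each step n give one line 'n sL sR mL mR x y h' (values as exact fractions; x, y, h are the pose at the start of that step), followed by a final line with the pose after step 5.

n=0: pose=(3,8,E); sL=80/173, sR=16/29; mL=5088/5017, mR=-936/5017; mL+mR=24/29 → advance +1; mR−mL=-6024/5017 → turn -1·90°
n=1: pose=(4,8,S); sL=32/53, sR=32/45; mL=3136/2385, mR=-592/2385; mL+mR=16/15 → advance +1; mR−mL=-3728/2385 → turn -1·90°
n=2: pose=(4,7,W); sL=10/13, sR=8/13; mL=18/13, mR=-6/13; mL+mR=12/13 → advance +1; mR−mL=-24/13 → turn -1·90°
n=3: pose=(3,7,N); sL=160/289, sR=32/65; mL=19648/18785, mR=-5776/18785; mL+mR=48/65 → advance +1; mR−mL=-25424/18785 → turn -1·90°
n=4: pose=(3,8,E); sL=80/173, sR=16/29; mL=5088/5017, mR=-936/5017; mL+mR=24/29 → advance +1; mR−mL=-6024/5017 → turn -1·90°
n=5: pose=(4,8,S); sL=32/53, sR=32/45; mL=3136/2385, mR=-592/2385; mL+mR=16/15 → advance +1; mR−mL=-3728/2385 → turn -1·90°

0 80/173 16/29 5088/5017 -936/5017 3 8 E
1 32/53 32/45 3136/2385 -592/2385 4 8 S
2 10/13 8/13 18/13 -6/13 4 7 W
3 160/289 32/65 19648/18785 -5776/18785 3 7 N
4 80/173 16/29 5088/5017 -936/5017 3 8 E
5 32/53 32/45 3136/2385 -592/2385 4 8 S
final 4 7 W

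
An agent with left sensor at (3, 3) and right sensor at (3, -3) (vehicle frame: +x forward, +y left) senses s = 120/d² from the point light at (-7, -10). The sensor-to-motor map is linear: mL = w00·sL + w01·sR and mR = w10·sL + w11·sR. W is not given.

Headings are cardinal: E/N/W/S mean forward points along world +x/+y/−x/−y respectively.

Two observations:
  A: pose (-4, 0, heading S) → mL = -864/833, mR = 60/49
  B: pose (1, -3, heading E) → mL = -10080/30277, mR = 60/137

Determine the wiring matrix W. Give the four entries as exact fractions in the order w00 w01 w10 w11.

1 -1 0 1/2

obs A: pose=(-4,0,S) → sL=24/17, sR=120/49, mL=-864/833, mR=60/49
obs B: pose=(1,-3,E) → sL=120/221, sR=120/137, mL=-10080/30277, mR=60/137
sensor matrix S = [[24/17, 120/49], [120/221, 120/137]]; det S = -138240/1483573
solve [mL_A; mL_B] = S·[w00; w01] and [mR_A; mR_B] = S·[w10; w11]:
  w00 = 1, w01 = -1, w10 = 0, w11 = 1/2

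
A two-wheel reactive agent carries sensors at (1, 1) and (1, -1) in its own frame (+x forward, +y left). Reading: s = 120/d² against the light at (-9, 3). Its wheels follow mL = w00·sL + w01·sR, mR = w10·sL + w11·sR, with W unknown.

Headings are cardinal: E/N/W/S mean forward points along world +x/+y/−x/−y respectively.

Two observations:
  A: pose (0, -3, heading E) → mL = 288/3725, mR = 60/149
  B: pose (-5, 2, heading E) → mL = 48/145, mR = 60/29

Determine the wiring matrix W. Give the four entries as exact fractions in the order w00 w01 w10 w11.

obs A: pose=(0,-3,E) → sL=24/25, sR=120/149, mL=288/3725, mR=60/149
obs B: pose=(-5,2,E) → sL=24/5, sR=120/29, mL=48/145, mR=60/29
sensor matrix S = [[24/25, 120/149], [24/5, 120/29]]; det S = 2304/21605
solve [mL_A; mL_B] = S·[w00; w01] and [mR_A; mR_B] = S·[w10; w11]:
  w00 = 1/2, w01 = -1/2, w10 = 0, w11 = 1/2

1/2 -1/2 0 1/2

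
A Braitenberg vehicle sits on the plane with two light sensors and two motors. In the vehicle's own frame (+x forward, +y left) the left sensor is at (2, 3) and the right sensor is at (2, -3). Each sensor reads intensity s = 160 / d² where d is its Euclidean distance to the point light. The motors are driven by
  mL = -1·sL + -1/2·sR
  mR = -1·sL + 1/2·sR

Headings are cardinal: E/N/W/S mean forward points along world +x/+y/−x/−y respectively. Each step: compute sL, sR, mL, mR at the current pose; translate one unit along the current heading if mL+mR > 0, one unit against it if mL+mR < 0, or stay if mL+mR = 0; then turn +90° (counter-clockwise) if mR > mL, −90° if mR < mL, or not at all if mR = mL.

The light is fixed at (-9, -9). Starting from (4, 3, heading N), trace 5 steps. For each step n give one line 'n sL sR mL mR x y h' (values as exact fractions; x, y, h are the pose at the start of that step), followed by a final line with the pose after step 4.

0 20/37 40/113 -3000/4181 -1520/4181 4 3 N
1 32/37 160/317 -13104/11729 -7184/11729 4 2 W
2 16/37 80/101 -3096/3737 -136/3737 5 2 S
3 160/481 160/337 -92400/162097 -15440/162097 5 3 E
4 20/37 40/113 -3000/4181 -1520/4181 4 3 N
final 4 2 W

n=0: pose=(4,3,N); sL=20/37, sR=40/113; mL=-3000/4181, mR=-1520/4181; mL+mR=-40/37 → advance -1; mR−mL=40/113 → turn +1·90°
n=1: pose=(4,2,W); sL=32/37, sR=160/317; mL=-13104/11729, mR=-7184/11729; mL+mR=-64/37 → advance -1; mR−mL=160/317 → turn +1·90°
n=2: pose=(5,2,S); sL=16/37, sR=80/101; mL=-3096/3737, mR=-136/3737; mL+mR=-32/37 → advance -1; mR−mL=80/101 → turn +1·90°
n=3: pose=(5,3,E); sL=160/481, sR=160/337; mL=-92400/162097, mR=-15440/162097; mL+mR=-320/481 → advance -1; mR−mL=160/337 → turn +1·90°
n=4: pose=(4,3,N); sL=20/37, sR=40/113; mL=-3000/4181, mR=-1520/4181; mL+mR=-40/37 → advance -1; mR−mL=40/113 → turn +1·90°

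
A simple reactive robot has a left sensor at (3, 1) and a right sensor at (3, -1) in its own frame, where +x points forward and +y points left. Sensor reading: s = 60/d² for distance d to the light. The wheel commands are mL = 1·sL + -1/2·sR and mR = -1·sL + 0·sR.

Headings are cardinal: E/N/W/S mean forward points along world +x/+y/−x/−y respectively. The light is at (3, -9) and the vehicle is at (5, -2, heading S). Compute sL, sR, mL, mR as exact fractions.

left sensor world pos  = (6, -5); dL² = 25
right sensor world pos = (4, -5); dR² = 17
sL = 60/25 = 12/5
sR = 60/17 = 60/17
mL = 1·sL + -1/2·sR = 54/85
mR = -1·sL + 0·sR = -12/5

12/5 60/17 54/85 -12/5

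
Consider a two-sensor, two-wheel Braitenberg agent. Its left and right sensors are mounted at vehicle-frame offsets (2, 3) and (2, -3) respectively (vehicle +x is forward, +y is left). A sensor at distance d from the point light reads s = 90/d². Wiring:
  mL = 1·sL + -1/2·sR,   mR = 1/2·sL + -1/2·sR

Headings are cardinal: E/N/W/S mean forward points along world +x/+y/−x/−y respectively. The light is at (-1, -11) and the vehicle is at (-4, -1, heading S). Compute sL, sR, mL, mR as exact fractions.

left sensor world pos  = (-1, -3); dL² = 64
right sensor world pos = (-7, -3); dR² = 100
sL = 90/64 = 45/32
sR = 90/100 = 9/10
mL = 1·sL + -1/2·sR = 153/160
mR = 1/2·sL + -1/2·sR = 81/320

45/32 9/10 153/160 81/320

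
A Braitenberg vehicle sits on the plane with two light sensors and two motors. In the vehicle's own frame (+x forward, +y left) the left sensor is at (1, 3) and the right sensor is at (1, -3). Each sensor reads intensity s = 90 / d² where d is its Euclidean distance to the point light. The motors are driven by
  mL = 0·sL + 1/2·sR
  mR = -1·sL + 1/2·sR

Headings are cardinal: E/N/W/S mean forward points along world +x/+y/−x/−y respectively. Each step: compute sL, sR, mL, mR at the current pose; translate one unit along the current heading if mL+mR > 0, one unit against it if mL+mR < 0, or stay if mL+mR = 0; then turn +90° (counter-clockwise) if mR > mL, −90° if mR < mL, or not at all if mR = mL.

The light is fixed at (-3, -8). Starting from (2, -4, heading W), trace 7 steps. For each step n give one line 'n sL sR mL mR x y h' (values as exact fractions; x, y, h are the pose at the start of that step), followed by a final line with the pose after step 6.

n=0: pose=(2,-4,W); sL=90/17, sR=18/13; mL=9/13, mR=-1017/221; mL+mR=-864/221 → advance -1; mR−mL=-90/17 → turn -1·90°
n=1: pose=(3,-4,N); sL=45/17, sR=45/53; mL=45/106, mR=-4005/1802; mL+mR=-1620/901 → advance -1; mR−mL=-45/17 → turn -1·90°
n=2: pose=(3,-5,E); sL=18/17, sR=90/49; mL=45/49, mR=-117/833; mL+mR=648/833 → advance +1; mR−mL=-18/17 → turn -1·90°
n=3: pose=(4,-5,S); sL=45/52, sR=9/2; mL=9/4, mR=18/13; mL+mR=189/52 → advance +1; mR−mL=-45/52 → turn -1·90°
n=4: pose=(4,-6,W); sL=90/37, sR=90/61; mL=45/61, mR=-3825/2257; mL+mR=-2160/2257 → advance -1; mR−mL=-90/37 → turn -1·90°
n=5: pose=(5,-6,N); sL=45/17, sR=9/13; mL=9/26, mR=-1017/442; mL+mR=-432/221 → advance -1; mR−mL=-45/17 → turn -1·90°
n=6: pose=(5,-7,E); sL=90/97, sR=18/17; mL=9/17, mR=-657/1649; mL+mR=216/1649 → advance +1; mR−mL=-90/97 → turn -1·90°

0 90/17 18/13 9/13 -1017/221 2 -4 W
1 45/17 45/53 45/106 -4005/1802 3 -4 N
2 18/17 90/49 45/49 -117/833 3 -5 E
3 45/52 9/2 9/4 18/13 4 -5 S
4 90/37 90/61 45/61 -3825/2257 4 -6 W
5 45/17 9/13 9/26 -1017/442 5 -6 N
6 90/97 18/17 9/17 -657/1649 5 -7 E
final 6 -7 S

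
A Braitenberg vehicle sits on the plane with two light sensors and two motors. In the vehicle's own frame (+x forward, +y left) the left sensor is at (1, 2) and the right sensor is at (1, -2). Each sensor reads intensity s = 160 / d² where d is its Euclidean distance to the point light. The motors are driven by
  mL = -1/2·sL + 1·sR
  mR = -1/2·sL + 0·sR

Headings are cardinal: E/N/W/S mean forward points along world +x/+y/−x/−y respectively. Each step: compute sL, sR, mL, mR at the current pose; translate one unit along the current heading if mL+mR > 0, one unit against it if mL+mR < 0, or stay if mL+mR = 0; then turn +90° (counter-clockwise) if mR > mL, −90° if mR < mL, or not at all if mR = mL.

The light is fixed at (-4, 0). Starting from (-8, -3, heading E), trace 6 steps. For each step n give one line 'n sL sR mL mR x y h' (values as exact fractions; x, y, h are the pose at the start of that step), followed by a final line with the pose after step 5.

n=0: pose=(-8,-3,E); sL=16, sR=80/17; mL=-56/17, mR=-8; mL+mR=-192/17 → advance -1; mR−mL=-80/17 → turn -1·90°
n=1: pose=(-9,-3,S); sL=32/5, sR=32/13; mL=-48/65, mR=-16/5; mL+mR=-256/65 → advance -1; mR−mL=-32/13 → turn -1·90°
n=2: pose=(-9,-2,W); sL=40/13, sR=40/9; mL=340/117, mR=-20/13; mL+mR=160/117 → advance +1; mR−mL=-40/9 → turn -1·90°
n=3: pose=(-10,-2,N); sL=32/13, sR=160/17; mL=1808/221, mR=-16/13; mL+mR=1536/221 → advance +1; mR−mL=-160/17 → turn -1·90°
n=4: pose=(-10,-1,E); sL=80/13, sR=80/17; mL=360/221, mR=-40/13; mL+mR=-320/221 → advance -1; mR−mL=-80/17 → turn -1·90°
n=5: pose=(-11,-1,S); sL=160/29, sR=32/17; mL=-432/493, mR=-80/29; mL+mR=-1792/493 → advance -1; mR−mL=-32/17 → turn -1·90°

0 16 80/17 -56/17 -8 -8 -3 E
1 32/5 32/13 -48/65 -16/5 -9 -3 S
2 40/13 40/9 340/117 -20/13 -9 -2 W
3 32/13 160/17 1808/221 -16/13 -10 -2 N
4 80/13 80/17 360/221 -40/13 -10 -1 E
5 160/29 32/17 -432/493 -80/29 -11 -1 S
final -11 0 W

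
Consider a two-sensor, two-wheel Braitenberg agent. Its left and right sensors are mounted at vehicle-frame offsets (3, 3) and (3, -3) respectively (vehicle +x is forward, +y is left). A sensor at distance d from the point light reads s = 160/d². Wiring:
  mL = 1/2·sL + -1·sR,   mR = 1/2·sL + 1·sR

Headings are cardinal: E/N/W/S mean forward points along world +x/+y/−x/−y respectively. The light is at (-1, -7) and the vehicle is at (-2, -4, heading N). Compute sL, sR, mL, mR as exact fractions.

40/13 4 -32/13 72/13

left sensor world pos  = (-5, -1); dL² = 52
right sensor world pos = (1, -1); dR² = 40
sL = 160/52 = 40/13
sR = 160/40 = 4
mL = 1/2·sL + -1·sR = -32/13
mR = 1/2·sL + 1·sR = 72/13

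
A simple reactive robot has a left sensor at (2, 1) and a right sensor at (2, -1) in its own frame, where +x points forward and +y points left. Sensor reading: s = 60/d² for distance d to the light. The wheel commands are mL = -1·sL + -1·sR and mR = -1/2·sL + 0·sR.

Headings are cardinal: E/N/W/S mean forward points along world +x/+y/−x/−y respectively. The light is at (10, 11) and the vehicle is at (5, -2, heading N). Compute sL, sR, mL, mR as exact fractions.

left sensor world pos  = (4, 0); dL² = 157
right sensor world pos = (6, 0); dR² = 137
sL = 60/157 = 60/157
sR = 60/137 = 60/137
mL = -1·sL + -1·sR = -17640/21509
mR = -1/2·sL + 0·sR = -30/157

60/157 60/137 -17640/21509 -30/157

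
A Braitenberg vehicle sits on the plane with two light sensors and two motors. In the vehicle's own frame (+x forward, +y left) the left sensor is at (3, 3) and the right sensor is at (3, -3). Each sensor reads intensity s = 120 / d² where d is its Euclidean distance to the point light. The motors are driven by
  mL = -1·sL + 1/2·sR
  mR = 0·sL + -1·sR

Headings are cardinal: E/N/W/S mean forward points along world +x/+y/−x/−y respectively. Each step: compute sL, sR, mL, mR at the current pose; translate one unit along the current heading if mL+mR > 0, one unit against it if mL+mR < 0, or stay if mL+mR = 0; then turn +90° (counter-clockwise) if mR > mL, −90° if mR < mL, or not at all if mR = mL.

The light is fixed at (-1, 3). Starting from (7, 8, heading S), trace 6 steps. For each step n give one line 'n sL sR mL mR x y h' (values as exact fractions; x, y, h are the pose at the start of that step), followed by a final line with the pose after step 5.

0 24/25 120/29 804/725 -120/29 7 8 S
1 60/17 60/53 -2670/901 -60/53 7 9 W
2 40/51 8/3 28/51 -8/3 8 9 S
3 30/13 15/17 -825/442 -15/17 8 10 W
4 24/37 24/13 132/481 -24/13 9 10 S
5 60/37 12/17 -798/629 -12/17 9 11 W
final 10 11 S

n=0: pose=(7,8,S); sL=24/25, sR=120/29; mL=804/725, mR=-120/29; mL+mR=-2196/725 → advance -1; mR−mL=-3804/725 → turn -1·90°
n=1: pose=(7,9,W); sL=60/17, sR=60/53; mL=-2670/901, mR=-60/53; mL+mR=-3690/901 → advance -1; mR−mL=1650/901 → turn +1·90°
n=2: pose=(8,9,S); sL=40/51, sR=8/3; mL=28/51, mR=-8/3; mL+mR=-36/17 → advance -1; mR−mL=-164/51 → turn -1·90°
n=3: pose=(8,10,W); sL=30/13, sR=15/17; mL=-825/442, mR=-15/17; mL+mR=-1215/442 → advance -1; mR−mL=435/442 → turn +1·90°
n=4: pose=(9,10,S); sL=24/37, sR=24/13; mL=132/481, mR=-24/13; mL+mR=-756/481 → advance -1; mR−mL=-1020/481 → turn -1·90°
n=5: pose=(9,11,W); sL=60/37, sR=12/17; mL=-798/629, mR=-12/17; mL+mR=-1242/629 → advance -1; mR−mL=354/629 → turn +1·90°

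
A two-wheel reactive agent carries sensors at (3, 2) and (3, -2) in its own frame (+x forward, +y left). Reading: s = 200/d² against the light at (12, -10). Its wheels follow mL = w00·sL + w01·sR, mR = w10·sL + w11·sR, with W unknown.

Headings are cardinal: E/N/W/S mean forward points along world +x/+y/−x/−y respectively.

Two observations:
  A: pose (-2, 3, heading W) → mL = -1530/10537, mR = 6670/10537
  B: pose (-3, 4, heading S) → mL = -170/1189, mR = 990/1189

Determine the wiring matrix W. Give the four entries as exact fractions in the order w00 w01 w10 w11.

1/2 -1 1/2 1

obs A: pose=(-2,3,W) → sL=20/41, sR=100/257, mL=-1530/10537, mR=6670/10537
obs B: pose=(-3,4,S) → sL=20/29, sR=20/41, mL=-170/1189, mR=990/1189
sensor matrix S = [[20/41, 100/257], [20/29, 20/41]]; det S = -380800/12528493
solve [mL_A; mL_B] = S·[w00; w01] and [mR_A; mR_B] = S·[w10; w11]:
  w00 = 1/2, w01 = -1, w10 = 1/2, w11 = 1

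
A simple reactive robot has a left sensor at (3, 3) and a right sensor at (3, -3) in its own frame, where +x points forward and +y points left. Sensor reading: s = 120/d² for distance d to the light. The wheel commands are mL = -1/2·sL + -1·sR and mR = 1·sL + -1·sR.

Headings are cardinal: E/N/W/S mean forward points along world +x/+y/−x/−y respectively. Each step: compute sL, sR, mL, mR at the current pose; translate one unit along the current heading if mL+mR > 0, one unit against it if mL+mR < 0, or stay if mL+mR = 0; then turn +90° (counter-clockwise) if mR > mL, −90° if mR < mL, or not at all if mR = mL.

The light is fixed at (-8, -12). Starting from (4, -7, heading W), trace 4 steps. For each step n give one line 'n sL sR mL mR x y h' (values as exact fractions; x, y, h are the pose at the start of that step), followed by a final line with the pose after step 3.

0 24/17 24/29 -756/493 288/493 4 -7 W
1 6/13 15/13 -18/13 -9/13 5 -7 S
2 120/337 24/53 -11268/17861 -1728/17861 5 -6 E
3 20/27 20/51 -350/459 160/459 4 -6 N
final 4 -7 W

n=0: pose=(4,-7,W); sL=24/17, sR=24/29; mL=-756/493, mR=288/493; mL+mR=-468/493 → advance -1; mR−mL=36/17 → turn +1·90°
n=1: pose=(5,-7,S); sL=6/13, sR=15/13; mL=-18/13, mR=-9/13; mL+mR=-27/13 → advance -1; mR−mL=9/13 → turn +1·90°
n=2: pose=(5,-6,E); sL=120/337, sR=24/53; mL=-11268/17861, mR=-1728/17861; mL+mR=-12996/17861 → advance -1; mR−mL=180/337 → turn +1·90°
n=3: pose=(4,-6,N); sL=20/27, sR=20/51; mL=-350/459, mR=160/459; mL+mR=-190/459 → advance -1; mR−mL=10/9 → turn +1·90°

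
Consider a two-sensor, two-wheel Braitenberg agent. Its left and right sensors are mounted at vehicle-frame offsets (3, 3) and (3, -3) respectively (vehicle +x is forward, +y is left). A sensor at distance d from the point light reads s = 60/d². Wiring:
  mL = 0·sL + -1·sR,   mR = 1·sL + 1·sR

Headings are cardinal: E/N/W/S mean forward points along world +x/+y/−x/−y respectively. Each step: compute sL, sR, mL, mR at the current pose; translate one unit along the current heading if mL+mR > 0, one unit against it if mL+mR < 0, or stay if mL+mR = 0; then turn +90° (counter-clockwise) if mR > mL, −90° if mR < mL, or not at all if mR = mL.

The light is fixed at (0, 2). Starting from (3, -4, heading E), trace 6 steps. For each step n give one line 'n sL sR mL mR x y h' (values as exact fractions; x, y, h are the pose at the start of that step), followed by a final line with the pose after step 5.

n=0: pose=(3,-4,E); sL=4/3, sR=20/39; mL=-20/39, mR=24/13; mL+mR=4/3 → advance +1; mR−mL=92/39 → turn +1·90°
n=1: pose=(4,-4,N); sL=6, sR=30/29; mL=-30/29, mR=204/29; mL+mR=6 → advance +1; mR−mL=234/29 → turn +1·90°
n=2: pose=(4,-3,W); sL=12/13, sR=12; mL=-12, mR=168/13; mL+mR=12/13 → advance +1; mR−mL=324/13 → turn +1·90°
n=3: pose=(3,-3,S); sL=3/5, sR=15/16; mL=-15/16, mR=123/80; mL+mR=3/5 → advance +1; mR−mL=99/40 → turn +1·90°
n=4: pose=(3,-4,E); sL=4/3, sR=20/39; mL=-20/39, mR=24/13; mL+mR=4/3 → advance +1; mR−mL=92/39 → turn +1·90°
n=5: pose=(4,-4,N); sL=6, sR=30/29; mL=-30/29, mR=204/29; mL+mR=6 → advance +1; mR−mL=234/29 → turn +1·90°

0 4/3 20/39 -20/39 24/13 3 -4 E
1 6 30/29 -30/29 204/29 4 -4 N
2 12/13 12 -12 168/13 4 -3 W
3 3/5 15/16 -15/16 123/80 3 -3 S
4 4/3 20/39 -20/39 24/13 3 -4 E
5 6 30/29 -30/29 204/29 4 -4 N
final 4 -3 W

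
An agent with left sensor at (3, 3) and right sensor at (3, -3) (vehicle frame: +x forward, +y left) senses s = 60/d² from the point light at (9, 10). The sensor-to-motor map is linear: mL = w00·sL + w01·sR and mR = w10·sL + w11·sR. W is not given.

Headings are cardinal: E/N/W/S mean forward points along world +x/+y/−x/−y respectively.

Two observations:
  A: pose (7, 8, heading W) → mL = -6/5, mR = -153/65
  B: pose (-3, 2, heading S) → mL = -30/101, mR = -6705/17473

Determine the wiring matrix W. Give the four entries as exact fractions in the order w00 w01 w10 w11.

obs A: pose=(7,8,W) → sL=6/5, sR=30/13, mL=-6/5, mR=-153/65
obs B: pose=(-3,2,S) → sL=30/101, sR=30/173, mL=-30/101, mR=-6705/17473
sensor matrix S = [[6/5, 30/13], [30/101, 30/173]]; det S = -108432/227149
solve [mL_A; mL_B] = S·[w00; w01] and [mR_A; mR_B] = S·[w10; w11]:
  w00 = -1, w01 = 0, w10 = -1, w11 = -1/2

-1 0 -1 -1/2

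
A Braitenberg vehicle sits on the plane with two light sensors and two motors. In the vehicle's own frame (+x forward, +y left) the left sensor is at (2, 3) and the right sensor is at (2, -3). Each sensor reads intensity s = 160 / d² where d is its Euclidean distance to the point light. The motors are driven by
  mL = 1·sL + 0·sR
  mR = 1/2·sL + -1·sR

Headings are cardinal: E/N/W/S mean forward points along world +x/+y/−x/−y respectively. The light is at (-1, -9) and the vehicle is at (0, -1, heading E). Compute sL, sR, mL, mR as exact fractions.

left sensor world pos  = (2, 2); dL² = 130
right sensor world pos = (2, -4); dR² = 34
sL = 160/130 = 16/13
sR = 160/34 = 80/17
mL = 1·sL + 0·sR = 16/13
mR = 1/2·sL + -1·sR = -904/221

16/13 80/17 16/13 -904/221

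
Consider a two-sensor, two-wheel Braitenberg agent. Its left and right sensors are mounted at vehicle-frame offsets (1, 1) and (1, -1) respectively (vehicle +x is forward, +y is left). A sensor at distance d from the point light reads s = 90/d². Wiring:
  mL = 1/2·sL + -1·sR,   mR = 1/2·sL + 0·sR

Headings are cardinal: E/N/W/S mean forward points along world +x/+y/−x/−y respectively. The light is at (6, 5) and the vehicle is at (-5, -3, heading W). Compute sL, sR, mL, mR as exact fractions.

2/5 90/193 -257/965 1/5

left sensor world pos  = (-6, -4); dL² = 225
right sensor world pos = (-6, -2); dR² = 193
sL = 90/225 = 2/5
sR = 90/193 = 90/193
mL = 1/2·sL + -1·sR = -257/965
mR = 1/2·sL + 0·sR = 1/5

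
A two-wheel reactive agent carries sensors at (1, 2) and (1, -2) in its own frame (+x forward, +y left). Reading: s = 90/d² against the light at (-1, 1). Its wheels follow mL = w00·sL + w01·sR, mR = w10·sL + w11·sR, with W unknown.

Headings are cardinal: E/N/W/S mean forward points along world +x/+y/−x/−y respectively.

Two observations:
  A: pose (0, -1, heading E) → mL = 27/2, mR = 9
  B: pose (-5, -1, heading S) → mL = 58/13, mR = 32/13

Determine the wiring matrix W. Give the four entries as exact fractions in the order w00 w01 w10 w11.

1/2 1/2 1/2 -1/2

obs A: pose=(0,-1,E) → sL=45/2, sR=9/2, mL=27/2, mR=9
obs B: pose=(-5,-1,S) → sL=90/13, sR=2, mL=58/13, mR=32/13
sensor matrix S = [[45/2, 9/2], [90/13, 2]]; det S = 180/13
solve [mL_A; mL_B] = S·[w00; w01] and [mR_A; mR_B] = S·[w10; w11]:
  w00 = 1/2, w01 = 1/2, w10 = 1/2, w11 = -1/2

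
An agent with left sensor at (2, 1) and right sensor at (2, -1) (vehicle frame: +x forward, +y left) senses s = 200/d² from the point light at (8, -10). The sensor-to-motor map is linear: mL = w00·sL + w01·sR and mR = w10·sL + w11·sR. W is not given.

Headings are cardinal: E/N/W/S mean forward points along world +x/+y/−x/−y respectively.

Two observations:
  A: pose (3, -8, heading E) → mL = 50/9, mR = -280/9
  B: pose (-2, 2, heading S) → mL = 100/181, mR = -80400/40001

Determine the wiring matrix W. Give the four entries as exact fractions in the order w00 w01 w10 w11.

1/2 0 -1 -1

obs A: pose=(3,-8,E) → sL=100/9, sR=20, mL=50/9, mR=-280/9
obs B: pose=(-2,2,S) → sL=200/181, sR=200/221, mL=100/181, mR=-80400/40001
sensor matrix S = [[100/9, 20], [200/181, 200/221]]; det S = -4336000/360009
solve [mL_A; mL_B] = S·[w00; w01] and [mR_A; mR_B] = S·[w10; w11]:
  w00 = 1/2, w01 = 0, w10 = -1, w11 = -1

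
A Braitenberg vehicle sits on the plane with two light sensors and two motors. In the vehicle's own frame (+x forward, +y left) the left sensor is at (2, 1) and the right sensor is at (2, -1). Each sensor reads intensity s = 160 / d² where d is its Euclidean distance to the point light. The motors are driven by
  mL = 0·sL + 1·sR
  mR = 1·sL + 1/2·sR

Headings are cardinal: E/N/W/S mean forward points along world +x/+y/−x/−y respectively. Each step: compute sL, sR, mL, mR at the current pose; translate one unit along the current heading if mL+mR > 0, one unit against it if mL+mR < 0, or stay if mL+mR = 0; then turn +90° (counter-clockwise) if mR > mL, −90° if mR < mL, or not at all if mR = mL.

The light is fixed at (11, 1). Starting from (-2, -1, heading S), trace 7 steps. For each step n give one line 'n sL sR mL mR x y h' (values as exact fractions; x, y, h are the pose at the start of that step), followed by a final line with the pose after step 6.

0 1 40/53 40/53 73/53 -2 -1 S
1 32/25 160/137 160/137 6384/3425 -2 -2 E
2 16/17 80/61 80/61 1656/1037 -1 -2 N
3 32/41 160/197 160/197 9584/8077 -1 -1 W
4 1 40/53 40/53 73/53 -2 -1 S
5 32/25 160/137 160/137 6384/3425 -2 -2 E
6 16/17 80/61 80/61 1656/1037 -1 -2 N
final -1 -1 W

n=0: pose=(-2,-1,S); sL=1, sR=40/53; mL=40/53, mR=73/53; mL+mR=113/53 → advance +1; mR−mL=33/53 → turn +1·90°
n=1: pose=(-2,-2,E); sL=32/25, sR=160/137; mL=160/137, mR=6384/3425; mL+mR=10384/3425 → advance +1; mR−mL=2384/3425 → turn +1·90°
n=2: pose=(-1,-2,N); sL=16/17, sR=80/61; mL=80/61, mR=1656/1037; mL+mR=3016/1037 → advance +1; mR−mL=296/1037 → turn +1·90°
n=3: pose=(-1,-1,W); sL=32/41, sR=160/197; mL=160/197, mR=9584/8077; mL+mR=16144/8077 → advance +1; mR−mL=3024/8077 → turn +1·90°
n=4: pose=(-2,-1,S); sL=1, sR=40/53; mL=40/53, mR=73/53; mL+mR=113/53 → advance +1; mR−mL=33/53 → turn +1·90°
n=5: pose=(-2,-2,E); sL=32/25, sR=160/137; mL=160/137, mR=6384/3425; mL+mR=10384/3425 → advance +1; mR−mL=2384/3425 → turn +1·90°
n=6: pose=(-1,-2,N); sL=16/17, sR=80/61; mL=80/61, mR=1656/1037; mL+mR=3016/1037 → advance +1; mR−mL=296/1037 → turn +1·90°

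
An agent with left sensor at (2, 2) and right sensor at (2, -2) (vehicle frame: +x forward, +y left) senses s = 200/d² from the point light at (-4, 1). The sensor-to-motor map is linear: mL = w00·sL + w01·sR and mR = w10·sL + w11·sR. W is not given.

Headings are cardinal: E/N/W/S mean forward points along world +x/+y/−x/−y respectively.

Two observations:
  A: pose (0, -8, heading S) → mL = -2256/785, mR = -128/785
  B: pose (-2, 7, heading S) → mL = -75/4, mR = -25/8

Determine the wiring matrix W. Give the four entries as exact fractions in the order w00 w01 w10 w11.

obs A: pose=(0,-8,S) → sL=200/157, sR=8/5, mL=-2256/785, mR=-128/785
obs B: pose=(-2,7,S) → sL=25/4, sR=25/2, mL=-75/4, mR=-25/8
sensor matrix S = [[200/157, 8/5], [25/4, 25/2]]; det S = 930/157
solve [mL_A; mL_B] = S·[w00; w01] and [mR_A; mR_B] = S·[w10; w11]:
  w00 = -1, w01 = -1, w10 = 1/2, w11 = -1/2

-1 -1 1/2 -1/2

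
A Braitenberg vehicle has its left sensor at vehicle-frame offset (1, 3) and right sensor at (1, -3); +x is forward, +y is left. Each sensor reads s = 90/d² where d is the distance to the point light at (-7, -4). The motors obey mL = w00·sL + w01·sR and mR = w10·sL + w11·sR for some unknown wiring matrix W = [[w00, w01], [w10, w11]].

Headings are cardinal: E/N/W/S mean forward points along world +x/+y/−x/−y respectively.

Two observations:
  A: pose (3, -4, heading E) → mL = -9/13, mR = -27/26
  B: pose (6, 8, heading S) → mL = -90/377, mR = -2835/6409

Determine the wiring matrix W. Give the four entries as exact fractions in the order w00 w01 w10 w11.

-1 0 -1 -1/2

obs A: pose=(3,-4,E) → sL=9/13, sR=9/13, mL=-9/13, mR=-27/26
obs B: pose=(6,8,S) → sL=90/377, sR=90/221, mL=-90/377, mR=-2835/6409
sensor matrix S = [[9/13, 9/13], [90/377, 90/221]]; det S = 9720/83317
solve [mL_A; mL_B] = S·[w00; w01] and [mR_A; mR_B] = S·[w10; w11]:
  w00 = -1, w01 = 0, w10 = -1, w11 = -1/2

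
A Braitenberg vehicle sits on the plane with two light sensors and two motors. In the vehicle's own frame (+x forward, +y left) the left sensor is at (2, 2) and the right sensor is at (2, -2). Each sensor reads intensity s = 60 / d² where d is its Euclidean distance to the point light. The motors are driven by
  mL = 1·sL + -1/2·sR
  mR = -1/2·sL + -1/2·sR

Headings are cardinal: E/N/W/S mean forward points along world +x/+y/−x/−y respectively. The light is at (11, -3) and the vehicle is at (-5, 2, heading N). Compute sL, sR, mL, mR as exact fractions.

60/373 12/49 702/18277 -3708/18277

left sensor world pos  = (-7, 4); dL² = 373
right sensor world pos = (-3, 4); dR² = 245
sL = 60/373 = 60/373
sR = 60/245 = 12/49
mL = 1·sL + -1/2·sR = 702/18277
mR = -1/2·sL + -1/2·sR = -3708/18277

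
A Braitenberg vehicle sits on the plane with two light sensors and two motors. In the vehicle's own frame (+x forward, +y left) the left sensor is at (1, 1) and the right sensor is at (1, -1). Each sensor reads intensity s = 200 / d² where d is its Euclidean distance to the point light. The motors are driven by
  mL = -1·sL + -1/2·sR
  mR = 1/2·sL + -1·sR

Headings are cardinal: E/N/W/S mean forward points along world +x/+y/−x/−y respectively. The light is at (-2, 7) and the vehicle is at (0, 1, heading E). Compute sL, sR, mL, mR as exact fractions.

100/17 100/29 -3750/493 -250/493

left sensor world pos  = (1, 2); dL² = 34
right sensor world pos = (1, 0); dR² = 58
sL = 200/34 = 100/17
sR = 200/58 = 100/29
mL = -1·sL + -1/2·sR = -3750/493
mR = 1/2·sL + -1·sR = -250/493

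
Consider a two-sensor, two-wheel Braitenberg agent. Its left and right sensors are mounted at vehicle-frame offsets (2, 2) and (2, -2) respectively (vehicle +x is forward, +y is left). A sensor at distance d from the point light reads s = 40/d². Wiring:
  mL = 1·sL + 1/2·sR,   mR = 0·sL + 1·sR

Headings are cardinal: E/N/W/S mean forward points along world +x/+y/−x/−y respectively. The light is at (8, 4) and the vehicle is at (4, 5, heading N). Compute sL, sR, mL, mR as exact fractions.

8/9 40/13 284/117 40/13

left sensor world pos  = (2, 7); dL² = 45
right sensor world pos = (6, 7); dR² = 13
sL = 40/45 = 8/9
sR = 40/13 = 40/13
mL = 1·sL + 1/2·sR = 284/117
mR = 0·sL + 1·sR = 40/13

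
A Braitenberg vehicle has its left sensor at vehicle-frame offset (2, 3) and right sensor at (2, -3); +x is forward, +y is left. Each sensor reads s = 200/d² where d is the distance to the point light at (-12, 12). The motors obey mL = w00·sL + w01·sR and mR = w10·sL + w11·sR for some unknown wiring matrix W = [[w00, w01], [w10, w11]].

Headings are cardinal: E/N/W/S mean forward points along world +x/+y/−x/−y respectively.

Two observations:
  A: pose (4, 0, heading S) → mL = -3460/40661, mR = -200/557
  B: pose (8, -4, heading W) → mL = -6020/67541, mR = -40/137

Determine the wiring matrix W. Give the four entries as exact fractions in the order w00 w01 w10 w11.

obs A: pose=(4,0,S) → sL=200/557, sR=40/73, mL=-3460/40661, mR=-200/557
obs B: pose=(8,-4,W) → sL=40/137, sR=200/493, mL=-6020/67541, mR=-40/137
sensor matrix S = [[200/557, 40/73], [40/137, 200/493]]; det S = -39321600/2746284601
solve [mL_A; mL_B] = S·[w00; w01] and [mR_A; mR_B] = S·[w10; w11]:
  w00 = -1, w01 = 1/2, w10 = -1, w11 = 0

-1 1/2 -1 0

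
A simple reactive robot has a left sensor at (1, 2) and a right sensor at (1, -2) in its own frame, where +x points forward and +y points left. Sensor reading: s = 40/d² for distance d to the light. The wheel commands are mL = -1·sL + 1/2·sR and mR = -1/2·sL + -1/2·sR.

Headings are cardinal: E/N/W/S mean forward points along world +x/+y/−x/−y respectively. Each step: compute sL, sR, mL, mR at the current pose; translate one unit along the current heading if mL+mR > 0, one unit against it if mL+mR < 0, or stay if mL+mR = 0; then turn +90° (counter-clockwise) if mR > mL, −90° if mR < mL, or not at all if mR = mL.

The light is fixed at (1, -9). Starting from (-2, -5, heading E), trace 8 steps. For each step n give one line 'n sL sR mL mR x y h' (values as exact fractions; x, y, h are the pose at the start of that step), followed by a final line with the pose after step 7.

n=0: pose=(-2,-5,E); sL=1, sR=5; mL=3/2, mR=-3; mL+mR=-3/2 → advance -1; mR−mL=-9/2 → turn -1·90°
n=1: pose=(-3,-5,S); sL=40/13, sR=8/9; mL=-308/117, mR=-232/117; mL+mR=-60/13 → advance -1; mR−mL=76/117 → turn +1·90°
n=2: pose=(-3,-4,E); sL=20/29, sR=20/9; mL=110/261, mR=-380/261; mL+mR=-30/29 → advance -1; mR−mL=-490/261 → turn -1·90°
n=3: pose=(-4,-4,S); sL=8/5, sR=8/13; mL=-84/65, mR=-72/65; mL+mR=-12/5 → advance -1; mR−mL=12/65 → turn +1·90°
n=4: pose=(-4,-3,E); sL=1/2, sR=5/4; mL=1/8, mR=-7/8; mL+mR=-3/4 → advance -1; mR−mL=-1 → turn -1·90°
n=5: pose=(-5,-3,S); sL=40/41, sR=40/89; mL=-2740/3649, mR=-2600/3649; mL+mR=-60/41 → advance -1; mR−mL=140/3649 → turn +1·90°
n=6: pose=(-5,-2,E); sL=20/53, sR=4/5; mL=6/265, mR=-156/265; mL+mR=-30/53 → advance -1; mR−mL=-162/265 → turn -1·90°
n=7: pose=(-6,-2,S); sL=40/61, sR=40/117; mL=-3460/7137, mR=-3560/7137; mL+mR=-60/61 → advance -1; mR−mL=-100/7137 → turn -1·90°

0 1 5 3/2 -3 -2 -5 E
1 40/13 8/9 -308/117 -232/117 -3 -5 S
2 20/29 20/9 110/261 -380/261 -3 -4 E
3 8/5 8/13 -84/65 -72/65 -4 -4 S
4 1/2 5/4 1/8 -7/8 -4 -3 E
5 40/41 40/89 -2740/3649 -2600/3649 -5 -3 S
6 20/53 4/5 6/265 -156/265 -5 -2 E
7 40/61 40/117 -3460/7137 -3560/7137 -6 -2 S
final -6 -1 W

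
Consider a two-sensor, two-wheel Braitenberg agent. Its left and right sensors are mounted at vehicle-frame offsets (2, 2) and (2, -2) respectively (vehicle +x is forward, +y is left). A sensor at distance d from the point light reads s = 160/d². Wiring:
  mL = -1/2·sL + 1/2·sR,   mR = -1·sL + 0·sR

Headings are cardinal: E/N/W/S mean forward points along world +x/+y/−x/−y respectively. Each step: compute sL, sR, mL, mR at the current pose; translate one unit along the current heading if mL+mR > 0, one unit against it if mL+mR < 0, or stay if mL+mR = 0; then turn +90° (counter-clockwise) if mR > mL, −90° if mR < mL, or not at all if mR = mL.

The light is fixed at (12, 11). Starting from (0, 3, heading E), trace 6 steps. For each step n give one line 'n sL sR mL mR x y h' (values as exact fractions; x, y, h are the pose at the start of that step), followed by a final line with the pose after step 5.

n=0: pose=(0,3,E); sL=20/17, sR=4/5; mL=-16/85, mR=-20/17; mL+mR=-116/85 → advance -1; mR−mL=-84/85 → turn -1·90°
n=1: pose=(-1,3,S); sL=160/221, sR=32/65; mL=-128/1105, mR=-160/221; mL+mR=-928/1105 → advance -1; mR−mL=-672/1105 → turn -1·90°
n=2: pose=(-1,4,W); sL=80/153, sR=16/25; mL=224/3825, mR=-80/153; mL+mR=-592/1275 → advance -1; mR−mL=-2224/3825 → turn -1·90°
n=3: pose=(0,4,N); sL=160/221, sR=32/25; mL=1536/5525, mR=-160/221; mL+mR=-2464/5525 → advance -1; mR−mL=-5536/5525 → turn -1·90°
n=4: pose=(0,3,E); sL=20/17, sR=4/5; mL=-16/85, mR=-20/17; mL+mR=-116/85 → advance -1; mR−mL=-84/85 → turn -1·90°
n=5: pose=(-1,3,S); sL=160/221, sR=32/65; mL=-128/1105, mR=-160/221; mL+mR=-928/1105 → advance -1; mR−mL=-672/1105 → turn -1·90°

0 20/17 4/5 -16/85 -20/17 0 3 E
1 160/221 32/65 -128/1105 -160/221 -1 3 S
2 80/153 16/25 224/3825 -80/153 -1 4 W
3 160/221 32/25 1536/5525 -160/221 0 4 N
4 20/17 4/5 -16/85 -20/17 0 3 E
5 160/221 32/65 -128/1105 -160/221 -1 3 S
final -1 4 W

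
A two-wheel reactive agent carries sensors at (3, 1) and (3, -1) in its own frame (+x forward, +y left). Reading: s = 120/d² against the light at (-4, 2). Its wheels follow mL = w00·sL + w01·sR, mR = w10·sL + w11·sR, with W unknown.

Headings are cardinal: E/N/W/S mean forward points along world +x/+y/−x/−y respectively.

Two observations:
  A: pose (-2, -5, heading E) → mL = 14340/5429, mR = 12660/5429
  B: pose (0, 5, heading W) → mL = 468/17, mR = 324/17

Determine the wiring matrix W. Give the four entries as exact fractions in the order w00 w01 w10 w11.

1 1/2 1/2 1

obs A: pose=(-2,-5,E) → sL=120/61, sR=120/89, mL=14340/5429, mR=12660/5429
obs B: pose=(0,5,W) → sL=24, sR=120/17, mL=468/17, mR=324/17
sensor matrix S = [[120/61, 120/89], [24, 120/17]]; det S = -1704960/92293
solve [mL_A; mL_B] = S·[w00; w01] and [mR_A; mR_B] = S·[w10; w11]:
  w00 = 1, w01 = 1/2, w10 = 1/2, w11 = 1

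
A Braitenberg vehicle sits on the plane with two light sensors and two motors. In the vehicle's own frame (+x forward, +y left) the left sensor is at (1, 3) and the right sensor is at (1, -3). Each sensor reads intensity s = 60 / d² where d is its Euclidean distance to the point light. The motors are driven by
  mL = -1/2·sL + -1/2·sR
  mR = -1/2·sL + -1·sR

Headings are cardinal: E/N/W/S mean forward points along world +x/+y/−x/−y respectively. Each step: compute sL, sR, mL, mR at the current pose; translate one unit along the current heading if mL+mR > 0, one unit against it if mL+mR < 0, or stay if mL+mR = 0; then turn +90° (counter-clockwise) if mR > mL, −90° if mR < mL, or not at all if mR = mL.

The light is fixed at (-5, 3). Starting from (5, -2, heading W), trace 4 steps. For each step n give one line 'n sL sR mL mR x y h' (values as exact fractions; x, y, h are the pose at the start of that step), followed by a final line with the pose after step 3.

n=0: pose=(5,-2,W); sL=12/29, sR=12/17; mL=-276/493, mR=-450/493; mL+mR=-726/493 → advance -1; mR−mL=-6/17 → turn -1·90°
n=1: pose=(6,-2,N); sL=3/4, sR=15/53; mL=-219/424, mR=-279/424; mL+mR=-249/212 → advance -1; mR−mL=-15/106 → turn -1·90°
n=2: pose=(6,-3,E); sL=20/51, sR=4/15; mL=-28/85, mR=-118/255; mL+mR=-202/255 → advance -1; mR−mL=-2/15 → turn -1·90°
n=3: pose=(5,-3,S); sL=30/109, sR=30/49; mL=-2370/5341, mR=-4005/5341; mL+mR=-6375/5341 → advance -1; mR−mL=-15/49 → turn -1·90°

0 12/29 12/17 -276/493 -450/493 5 -2 W
1 3/4 15/53 -219/424 -279/424 6 -2 N
2 20/51 4/15 -28/85 -118/255 6 -3 E
3 30/109 30/49 -2370/5341 -4005/5341 5 -3 S
final 5 -2 W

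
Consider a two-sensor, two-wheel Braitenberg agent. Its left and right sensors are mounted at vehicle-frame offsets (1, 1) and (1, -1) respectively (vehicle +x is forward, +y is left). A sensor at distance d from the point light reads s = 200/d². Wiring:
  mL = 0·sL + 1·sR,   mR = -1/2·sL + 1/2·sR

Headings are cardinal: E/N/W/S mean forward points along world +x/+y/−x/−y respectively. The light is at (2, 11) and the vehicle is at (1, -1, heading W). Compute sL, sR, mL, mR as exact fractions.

200/173 8/5 8/5 192/865

left sensor world pos  = (0, -2); dL² = 173
right sensor world pos = (0, 0); dR² = 125
sL = 200/173 = 200/173
sR = 200/125 = 8/5
mL = 0·sL + 1·sR = 8/5
mR = -1/2·sL + 1/2·sR = 192/865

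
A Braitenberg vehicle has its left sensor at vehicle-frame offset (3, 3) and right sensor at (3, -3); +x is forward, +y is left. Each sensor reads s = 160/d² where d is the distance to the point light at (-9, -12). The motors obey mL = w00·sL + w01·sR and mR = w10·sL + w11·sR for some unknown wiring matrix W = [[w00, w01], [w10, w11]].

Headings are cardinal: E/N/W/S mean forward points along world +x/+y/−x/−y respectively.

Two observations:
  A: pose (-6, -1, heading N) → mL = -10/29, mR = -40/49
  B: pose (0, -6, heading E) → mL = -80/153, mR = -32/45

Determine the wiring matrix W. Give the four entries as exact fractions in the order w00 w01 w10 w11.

0 -1/2 -1 0

obs A: pose=(-6,-1,N) → sL=40/49, sR=20/29, mL=-10/29, mR=-40/49
obs B: pose=(0,-6,E) → sL=32/45, sR=160/153, mL=-80/153, mR=-32/45
sensor matrix S = [[40/49, 20/29], [32/45, 160/153]]; det S = 78976/217413
solve [mL_A; mL_B] = S·[w00; w01] and [mR_A; mR_B] = S·[w10; w11]:
  w00 = 0, w01 = -1/2, w10 = -1, w11 = 0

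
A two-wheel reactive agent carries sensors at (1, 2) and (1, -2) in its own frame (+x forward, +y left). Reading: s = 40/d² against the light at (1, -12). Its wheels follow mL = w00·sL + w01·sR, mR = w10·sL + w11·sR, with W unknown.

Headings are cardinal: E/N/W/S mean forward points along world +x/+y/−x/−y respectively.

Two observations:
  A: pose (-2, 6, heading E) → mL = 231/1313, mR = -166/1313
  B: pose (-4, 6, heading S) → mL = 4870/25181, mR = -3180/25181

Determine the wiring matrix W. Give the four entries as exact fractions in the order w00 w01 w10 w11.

1 1/2 -1/2 -1/2

obs A: pose=(-2,6,E) → sL=10/101, sR=2/13, mL=231/1313, mR=-166/1313
obs B: pose=(-4,6,S) → sL=20/149, sR=20/169, mL=4870/25181, mR=-3180/25181
sensor matrix S = [[10/101, 2/13], [20/149, 20/169]]; det S = -22720/2543281
solve [mL_A; mL_B] = S·[w00; w01] and [mR_A; mR_B] = S·[w10; w11]:
  w00 = 1, w01 = 1/2, w10 = -1/2, w11 = -1/2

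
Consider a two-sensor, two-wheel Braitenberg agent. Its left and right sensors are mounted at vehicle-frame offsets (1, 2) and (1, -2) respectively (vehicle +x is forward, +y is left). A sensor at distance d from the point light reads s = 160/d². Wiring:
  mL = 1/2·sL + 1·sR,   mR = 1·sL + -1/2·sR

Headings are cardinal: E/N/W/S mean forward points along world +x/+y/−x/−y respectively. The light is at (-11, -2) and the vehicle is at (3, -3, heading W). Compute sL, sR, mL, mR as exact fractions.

left sensor world pos  = (2, -5); dL² = 178
right sensor world pos = (2, -1); dR² = 170
sL = 160/178 = 80/89
sR = 160/170 = 16/17
mL = 1/2·sL + 1·sR = 2104/1513
mR = 1·sL + -1/2·sR = 648/1513

80/89 16/17 2104/1513 648/1513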